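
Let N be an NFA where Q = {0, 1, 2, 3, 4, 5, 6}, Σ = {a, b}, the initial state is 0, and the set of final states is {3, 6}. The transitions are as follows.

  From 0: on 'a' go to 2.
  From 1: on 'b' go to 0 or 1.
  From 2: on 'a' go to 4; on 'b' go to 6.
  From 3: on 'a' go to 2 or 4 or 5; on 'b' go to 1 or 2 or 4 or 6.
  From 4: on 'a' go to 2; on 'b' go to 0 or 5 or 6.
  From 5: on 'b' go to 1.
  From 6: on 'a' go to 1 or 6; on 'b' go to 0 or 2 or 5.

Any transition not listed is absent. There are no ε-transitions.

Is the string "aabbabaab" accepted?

Yes

Start in {0}.
Read 'a': 0→{2}; now {2}.
Read 'a': 2→{4}; now {4}.
Read 'b': 4→{0, 5, 6}; now {0, 5, 6}.
Read 'b': 0→∅, 5→{1}, 6→{0, 2, 5}; now {0, 1, 2, 5}.
Read 'a': 0→{2}, 1→∅, 2→{4}, 5→∅; now {2, 4}.
Read 'b': 2→{6}, 4→{0, 5, 6}; now {0, 5, 6}.
Read 'a': 0→{2}, 5→∅, 6→{1, 6}; now {1, 2, 6}.
Read 'a': 1→∅, 2→{4}, 6→{1, 6}; now {1, 4, 6}.
Read 'b': 1→{0, 1}, 4→{0, 5, 6}, 6→{0, 2, 5}; now {0, 1, 2, 5, 6}.
The final set {0, 1, 2, 5, 6} contains the accepting state 6.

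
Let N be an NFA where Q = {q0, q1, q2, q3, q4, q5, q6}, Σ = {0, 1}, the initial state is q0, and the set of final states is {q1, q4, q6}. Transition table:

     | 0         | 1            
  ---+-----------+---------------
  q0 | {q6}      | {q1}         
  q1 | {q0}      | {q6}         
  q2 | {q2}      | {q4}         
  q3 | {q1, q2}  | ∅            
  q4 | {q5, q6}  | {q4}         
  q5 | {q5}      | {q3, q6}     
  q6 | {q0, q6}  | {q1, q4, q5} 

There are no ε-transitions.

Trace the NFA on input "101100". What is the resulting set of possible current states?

{q0, q6}

Start in {q0}.
Read '1': q0→{q1}; now {q1}.
Read '0': q1→{q0}; now {q0}.
Read '1': q0→{q1}; now {q1}.
Read '1': q1→{q6}; now {q6}.
Read '0': q6→{q0, q6}; now {q0, q6}.
Read '0': q0→{q6}, q6→{q0, q6}; now {q0, q6}.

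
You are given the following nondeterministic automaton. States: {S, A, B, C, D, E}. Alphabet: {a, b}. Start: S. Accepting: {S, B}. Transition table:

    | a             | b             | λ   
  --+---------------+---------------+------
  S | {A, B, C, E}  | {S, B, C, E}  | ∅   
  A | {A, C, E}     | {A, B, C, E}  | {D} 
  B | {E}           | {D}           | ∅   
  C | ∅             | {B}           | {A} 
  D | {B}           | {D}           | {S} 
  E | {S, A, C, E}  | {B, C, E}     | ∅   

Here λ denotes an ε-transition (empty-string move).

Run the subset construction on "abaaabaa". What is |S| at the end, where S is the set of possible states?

Start in {S}.
Read 'a': S→{A, B, C, E}; union {A, B, C, E}; ε-closure = {S, A, B, C, D, E}.
Read 'b': S→{S, B, C, E}, A→{A, B, C, E}, B→{D}, C→{B}, D→{D}, E→{B, C, E}; now {S, A, B, C, D, E}.
Read 'a': S→{A, B, C, E}, A→{A, C, E}, B→{E}, C→∅, D→{B}, E→{S, A, C, E}; union {S, A, B, C, E}; ε-closure = {S, A, B, C, D, E}.
Read 'a': S→{A, B, C, E}, A→{A, C, E}, B→{E}, C→∅, D→{B}, E→{S, A, C, E}; union {S, A, B, C, E}; ε-closure = {S, A, B, C, D, E}.
Read 'a': S→{A, B, C, E}, A→{A, C, E}, B→{E}, C→∅, D→{B}, E→{S, A, C, E}; union {S, A, B, C, E}; ε-closure = {S, A, B, C, D, E}.
Read 'b': S→{S, B, C, E}, A→{A, B, C, E}, B→{D}, C→{B}, D→{D}, E→{B, C, E}; now {S, A, B, C, D, E}.
Read 'a': S→{A, B, C, E}, A→{A, C, E}, B→{E}, C→∅, D→{B}, E→{S, A, C, E}; union {S, A, B, C, E}; ε-closure = {S, A, B, C, D, E}.
Read 'a': S→{A, B, C, E}, A→{A, C, E}, B→{E}, C→∅, D→{B}, E→{S, A, C, E}; union {S, A, B, C, E}; ε-closure = {S, A, B, C, D, E}.
That set has 6 states.

6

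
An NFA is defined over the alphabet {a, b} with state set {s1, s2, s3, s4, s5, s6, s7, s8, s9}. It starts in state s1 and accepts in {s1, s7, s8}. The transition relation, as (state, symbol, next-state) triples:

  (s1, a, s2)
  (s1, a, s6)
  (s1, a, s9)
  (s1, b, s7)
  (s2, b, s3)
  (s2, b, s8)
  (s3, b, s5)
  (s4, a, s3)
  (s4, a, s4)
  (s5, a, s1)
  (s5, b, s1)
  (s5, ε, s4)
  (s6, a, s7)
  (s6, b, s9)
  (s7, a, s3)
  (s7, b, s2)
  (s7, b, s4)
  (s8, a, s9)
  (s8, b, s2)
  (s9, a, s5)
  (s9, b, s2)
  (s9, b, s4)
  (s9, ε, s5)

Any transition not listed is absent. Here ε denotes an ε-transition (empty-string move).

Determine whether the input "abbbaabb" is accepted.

Yes

Start in {s1}.
Read 'a': s1→{s2, s6, s9}; union {s2, s6, s9}; ε-closure = {s2, s4, s5, s6, s9}.
Read 'b': s2→{s3, s8}, s4→∅, s5→{s1}, s6→{s9}, s9→{s2, s4}; union {s1, s2, s3, s4, s8, s9}; ε-closure = {s1, s2, s3, s4, s5, s8, s9}.
Read 'b': s1→{s7}, s2→{s3, s8}, s3→{s5}, s4→∅, s5→{s1}, s8→{s2}, s9→{s2, s4}; now {s1, s2, s3, s4, s5, s7, s8}.
Read 'b': s1→{s7}, s2→{s3, s8}, s3→{s5}, s4→∅, s5→{s1}, s7→{s2, s4}, s8→{s2}; now {s1, s2, s3, s4, s5, s7, s8}.
Read 'a': s1→{s2, s6, s9}, s2→∅, s3→∅, s4→{s3, s4}, s5→{s1}, s7→{s3}, s8→{s9}; union {s1, s2, s3, s4, s6, s9}; ε-closure = {s1, s2, s3, s4, s5, s6, s9}.
Read 'a': s1→{s2, s6, s9}, s2→∅, s3→∅, s4→{s3, s4}, s5→{s1}, s6→{s7}, s9→{s5}; now {s1, s2, s3, s4, s5, s6, s7, s9}.
Read 'b': s1→{s7}, s2→{s3, s8}, s3→{s5}, s4→∅, s5→{s1}, s6→{s9}, s7→{s2, s4}, s9→{s2, s4}; now {s1, s2, s3, s4, s5, s7, s8, s9}.
Read 'b': s1→{s7}, s2→{s3, s8}, s3→{s5}, s4→∅, s5→{s1}, s7→{s2, s4}, s8→{s2}, s9→{s2, s4}; now {s1, s2, s3, s4, s5, s7, s8}.
The final set {s1, s2, s3, s4, s5, s7, s8} contains the accepting states s1, s7, s8.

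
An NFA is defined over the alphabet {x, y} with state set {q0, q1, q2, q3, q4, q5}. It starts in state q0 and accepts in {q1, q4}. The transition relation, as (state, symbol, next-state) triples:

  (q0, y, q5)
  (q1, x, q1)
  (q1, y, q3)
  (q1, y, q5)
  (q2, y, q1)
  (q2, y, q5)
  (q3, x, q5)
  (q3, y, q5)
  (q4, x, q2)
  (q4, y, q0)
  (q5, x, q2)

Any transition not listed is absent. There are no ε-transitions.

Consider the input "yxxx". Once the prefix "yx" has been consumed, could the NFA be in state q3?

No

Start in {q0}.
Read 'y': q0→{q5}; now {q5}.
Read 'x': q5→{q2}; now {q2}.
State q3 is not in {q2}.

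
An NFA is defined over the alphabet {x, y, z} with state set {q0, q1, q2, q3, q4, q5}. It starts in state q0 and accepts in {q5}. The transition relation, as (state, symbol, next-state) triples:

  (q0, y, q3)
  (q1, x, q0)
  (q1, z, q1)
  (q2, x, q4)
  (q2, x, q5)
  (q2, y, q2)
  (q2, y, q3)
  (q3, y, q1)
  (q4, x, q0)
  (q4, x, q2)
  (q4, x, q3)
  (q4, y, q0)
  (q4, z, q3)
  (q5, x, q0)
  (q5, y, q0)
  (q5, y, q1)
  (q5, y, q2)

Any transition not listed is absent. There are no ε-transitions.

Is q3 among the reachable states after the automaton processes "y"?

Start in {q0}.
Read 'y': q0→{q3}; now {q3}.
State q3 is in {q3}.

Yes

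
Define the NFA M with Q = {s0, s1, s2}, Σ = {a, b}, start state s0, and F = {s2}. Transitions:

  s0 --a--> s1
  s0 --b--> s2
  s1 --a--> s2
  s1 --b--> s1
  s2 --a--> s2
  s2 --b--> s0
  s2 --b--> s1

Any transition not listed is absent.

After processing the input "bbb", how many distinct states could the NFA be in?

Start in {s0}.
Read 'b': s0→{s2}; now {s2}.
Read 'b': s2→{s0, s1}; now {s0, s1}.
Read 'b': s0→{s2}, s1→{s1}; now {s1, s2}.
That set has 2 states.

2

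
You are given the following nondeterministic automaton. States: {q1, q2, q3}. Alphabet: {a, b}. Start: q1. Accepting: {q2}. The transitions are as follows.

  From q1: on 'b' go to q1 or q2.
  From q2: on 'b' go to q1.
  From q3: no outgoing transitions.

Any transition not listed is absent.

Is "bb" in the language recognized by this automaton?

Start in {q1}.
Read 'b': q1→{q1, q2}; now {q1, q2}.
Read 'b': q1→{q1, q2}, q2→{q1}; now {q1, q2}.
The final set {q1, q2} contains the accepting state q2.

Yes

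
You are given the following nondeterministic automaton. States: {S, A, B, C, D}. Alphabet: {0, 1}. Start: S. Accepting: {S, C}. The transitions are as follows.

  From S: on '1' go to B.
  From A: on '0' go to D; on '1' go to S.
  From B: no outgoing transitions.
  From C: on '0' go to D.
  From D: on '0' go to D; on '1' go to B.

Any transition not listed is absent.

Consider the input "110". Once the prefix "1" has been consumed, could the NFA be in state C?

Start in {S}.
Read '1': {S} → {B}.
State C is not in {B}.

No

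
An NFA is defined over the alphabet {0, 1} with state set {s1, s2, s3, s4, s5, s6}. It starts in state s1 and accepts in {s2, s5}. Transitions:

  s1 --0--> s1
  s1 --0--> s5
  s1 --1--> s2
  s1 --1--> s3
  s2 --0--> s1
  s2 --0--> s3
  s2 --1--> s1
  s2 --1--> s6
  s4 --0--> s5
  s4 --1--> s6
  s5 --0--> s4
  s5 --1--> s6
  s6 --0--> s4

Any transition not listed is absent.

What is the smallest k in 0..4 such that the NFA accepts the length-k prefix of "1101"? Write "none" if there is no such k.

Start in {s1}.
Read '1': {s1} → {s2, s3}.
None of the earlier sets intersect F, but {s2, s3} does.

1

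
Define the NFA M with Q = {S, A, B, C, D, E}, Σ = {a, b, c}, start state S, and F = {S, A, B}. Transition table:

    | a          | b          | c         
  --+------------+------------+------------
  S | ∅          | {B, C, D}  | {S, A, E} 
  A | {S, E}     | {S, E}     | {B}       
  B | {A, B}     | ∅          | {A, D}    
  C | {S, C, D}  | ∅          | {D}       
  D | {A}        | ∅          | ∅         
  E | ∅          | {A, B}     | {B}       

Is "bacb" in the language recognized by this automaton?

Yes

Start in {S}.
Read 'b': S→{B, C, D}; now {B, C, D}.
Read 'a': B→{A, B}, C→{S, C, D}, D→{A}; now {S, A, B, C, D}.
Read 'c': S→{S, A, E}, A→{B}, B→{A, D}, C→{D}, D→∅; now {S, A, B, D, E}.
Read 'b': S→{B, C, D}, A→{S, E}, B→∅, D→∅, E→{A, B}; now {S, A, B, C, D, E}.
The final set {S, A, B, C, D, E} contains the accepting states S, A, B.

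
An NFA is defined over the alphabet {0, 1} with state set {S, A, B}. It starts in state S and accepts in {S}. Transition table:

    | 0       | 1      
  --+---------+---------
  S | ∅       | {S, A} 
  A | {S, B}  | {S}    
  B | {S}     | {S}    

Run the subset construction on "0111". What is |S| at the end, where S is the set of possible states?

0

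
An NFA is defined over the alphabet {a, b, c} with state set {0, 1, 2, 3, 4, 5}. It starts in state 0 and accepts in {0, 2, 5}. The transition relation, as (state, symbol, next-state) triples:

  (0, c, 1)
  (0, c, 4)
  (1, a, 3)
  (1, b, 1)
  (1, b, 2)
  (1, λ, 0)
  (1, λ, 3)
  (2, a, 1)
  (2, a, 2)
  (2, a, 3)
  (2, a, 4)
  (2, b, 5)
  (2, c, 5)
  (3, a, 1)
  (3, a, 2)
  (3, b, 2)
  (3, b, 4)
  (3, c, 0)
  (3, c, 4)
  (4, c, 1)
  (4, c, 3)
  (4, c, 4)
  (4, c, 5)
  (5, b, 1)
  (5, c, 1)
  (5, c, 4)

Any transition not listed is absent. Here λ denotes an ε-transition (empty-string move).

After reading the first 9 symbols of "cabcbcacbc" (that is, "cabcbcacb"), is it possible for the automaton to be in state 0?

Yes

Start in {0}.
Read 'c': {0} → {0, 1, 3, 4}.
Read 'a': {0, 1, 3, 4} → {0, 1, 2, 3}.
Read 'b': {0, 1, 2, 3} → {0, 1, 2, 3, 4, 5}.
Read 'c': {0, 1, 2, 3, 4, 5} → {0, 1, 3, 4, 5}.
Read 'b': {0, 1, 3, 4, 5} → {0, 1, 2, 3, 4}.
Read 'c': {0, 1, 2, 3, 4} → {0, 1, 3, 4, 5}.
Read 'a': {0, 1, 3, 4, 5} → {0, 1, 2, 3}.
Read 'c': {0, 1, 2, 3} → {0, 1, 3, 4, 5}.
Read 'b': {0, 1, 3, 4, 5} → {0, 1, 2, 3, 4}.
State 0 is in {0, 1, 2, 3, 4}.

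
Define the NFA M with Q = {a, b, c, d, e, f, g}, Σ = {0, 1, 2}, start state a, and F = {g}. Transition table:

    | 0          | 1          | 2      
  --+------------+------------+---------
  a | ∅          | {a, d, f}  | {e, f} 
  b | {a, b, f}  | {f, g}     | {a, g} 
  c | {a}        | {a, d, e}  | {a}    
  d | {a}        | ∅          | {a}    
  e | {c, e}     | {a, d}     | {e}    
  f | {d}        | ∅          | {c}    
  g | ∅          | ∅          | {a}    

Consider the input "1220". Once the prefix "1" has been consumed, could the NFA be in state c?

Start in {a}.
Read '1': {a} → {a, d, f}.
State c is not in {a, d, f}.

No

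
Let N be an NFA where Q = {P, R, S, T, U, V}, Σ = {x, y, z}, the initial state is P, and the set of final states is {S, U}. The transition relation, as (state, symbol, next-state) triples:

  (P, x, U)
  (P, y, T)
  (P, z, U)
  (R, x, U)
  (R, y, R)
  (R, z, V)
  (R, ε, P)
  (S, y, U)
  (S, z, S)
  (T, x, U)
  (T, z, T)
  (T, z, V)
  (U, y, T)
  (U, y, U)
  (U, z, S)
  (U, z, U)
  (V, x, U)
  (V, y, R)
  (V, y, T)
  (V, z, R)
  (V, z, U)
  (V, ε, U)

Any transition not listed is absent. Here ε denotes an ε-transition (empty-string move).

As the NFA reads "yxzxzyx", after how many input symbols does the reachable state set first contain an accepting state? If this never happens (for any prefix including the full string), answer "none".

Start in {P}.
Read 'y': {P} → {T}.
Read 'x': {T} → {U}.
None of the earlier sets intersect F, but {U} does.

2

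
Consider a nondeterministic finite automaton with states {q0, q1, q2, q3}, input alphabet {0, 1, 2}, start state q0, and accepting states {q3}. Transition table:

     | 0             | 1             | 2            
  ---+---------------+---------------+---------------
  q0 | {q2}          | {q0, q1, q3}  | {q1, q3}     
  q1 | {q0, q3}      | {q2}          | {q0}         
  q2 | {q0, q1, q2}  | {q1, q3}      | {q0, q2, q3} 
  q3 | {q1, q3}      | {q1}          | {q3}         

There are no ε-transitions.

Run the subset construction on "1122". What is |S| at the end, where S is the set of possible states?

4

Start in {q0}.
Read '1': q0→{q0, q1, q3}; now {q0, q1, q3}.
Read '1': q0→{q0, q1, q3}, q1→{q2}, q3→{q1}; now {q0, q1, q2, q3}.
Read '2': q0→{q1, q3}, q1→{q0}, q2→{q0, q2, q3}, q3→{q3}; now {q0, q1, q2, q3}.
Read '2': q0→{q1, q3}, q1→{q0}, q2→{q0, q2, q3}, q3→{q3}; now {q0, q1, q2, q3}.
That set has 4 states.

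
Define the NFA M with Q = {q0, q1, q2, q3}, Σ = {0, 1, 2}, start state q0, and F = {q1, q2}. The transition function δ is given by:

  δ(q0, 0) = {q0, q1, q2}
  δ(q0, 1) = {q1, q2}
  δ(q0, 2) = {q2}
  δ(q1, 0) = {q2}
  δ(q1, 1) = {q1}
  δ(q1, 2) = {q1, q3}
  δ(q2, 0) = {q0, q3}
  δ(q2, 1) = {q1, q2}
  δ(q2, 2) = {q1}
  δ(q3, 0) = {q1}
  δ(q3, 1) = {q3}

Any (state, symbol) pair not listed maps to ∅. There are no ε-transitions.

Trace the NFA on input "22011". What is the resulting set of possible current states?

{q1, q2}

Start in {q0}.
Read '2': q0→{q2}; now {q2}.
Read '2': q2→{q1}; now {q1}.
Read '0': q1→{q2}; now {q2}.
Read '1': q2→{q1, q2}; now {q1, q2}.
Read '1': q1→{q1}, q2→{q1, q2}; now {q1, q2}.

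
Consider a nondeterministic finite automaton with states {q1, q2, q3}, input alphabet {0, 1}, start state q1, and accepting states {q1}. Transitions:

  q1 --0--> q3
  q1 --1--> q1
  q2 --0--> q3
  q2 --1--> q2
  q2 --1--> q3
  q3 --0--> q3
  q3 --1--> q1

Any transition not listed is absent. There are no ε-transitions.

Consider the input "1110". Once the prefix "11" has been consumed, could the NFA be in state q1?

Start in {q1}.
Read '1': {q1} → {q1}.
Read '1': {q1} → {q1}.
State q1 is in {q1}.

Yes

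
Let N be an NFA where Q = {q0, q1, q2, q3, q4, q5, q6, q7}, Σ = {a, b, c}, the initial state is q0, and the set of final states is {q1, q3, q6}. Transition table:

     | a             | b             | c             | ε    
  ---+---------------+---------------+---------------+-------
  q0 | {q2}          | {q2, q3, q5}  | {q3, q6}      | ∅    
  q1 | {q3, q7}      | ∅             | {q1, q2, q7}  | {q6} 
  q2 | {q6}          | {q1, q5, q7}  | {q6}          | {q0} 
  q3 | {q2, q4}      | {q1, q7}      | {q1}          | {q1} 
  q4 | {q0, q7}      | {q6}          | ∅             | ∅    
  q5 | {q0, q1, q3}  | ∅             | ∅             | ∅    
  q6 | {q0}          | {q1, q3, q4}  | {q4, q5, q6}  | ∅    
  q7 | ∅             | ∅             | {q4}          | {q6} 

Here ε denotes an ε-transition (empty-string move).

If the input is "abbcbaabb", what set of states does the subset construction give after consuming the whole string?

Start in {q0}.
Read 'a': {q0} → {q0, q2}.
Read 'b': {q0, q2} → {q0, q1, q2, q3, q5, q6, q7}.
Read 'b': {q0, q1, q2, q3, q5, q6, q7} → {q0, q1, q2, q3, q4, q5, q6, q7}.
Read 'c': {q0, q1, q2, q3, q4, q5, q6, q7} → {q0, q1, q2, q3, q4, q5, q6, q7}.
Read 'b': {q0, q1, q2, q3, q4, q5, q6, q7} → {q0, q1, q2, q3, q4, q5, q6, q7}.
Read 'a': {q0, q1, q2, q3, q4, q5, q6, q7} → {q0, q1, q2, q3, q4, q6, q7}.
Read 'a': {q0, q1, q2, q3, q4, q6, q7} → {q0, q1, q2, q3, q4, q6, q7}.
Read 'b': {q0, q1, q2, q3, q4, q6, q7} → {q0, q1, q2, q3, q4, q5, q6, q7}.
Read 'b': {q0, q1, q2, q3, q4, q5, q6, q7} → {q0, q1, q2, q3, q4, q5, q6, q7}.

{q0, q1, q2, q3, q4, q5, q6, q7}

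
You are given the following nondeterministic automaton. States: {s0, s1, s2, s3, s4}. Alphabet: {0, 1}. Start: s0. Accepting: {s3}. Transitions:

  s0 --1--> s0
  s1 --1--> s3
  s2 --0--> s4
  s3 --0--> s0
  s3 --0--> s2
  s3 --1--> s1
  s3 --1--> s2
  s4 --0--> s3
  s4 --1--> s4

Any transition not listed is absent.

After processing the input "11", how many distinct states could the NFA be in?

1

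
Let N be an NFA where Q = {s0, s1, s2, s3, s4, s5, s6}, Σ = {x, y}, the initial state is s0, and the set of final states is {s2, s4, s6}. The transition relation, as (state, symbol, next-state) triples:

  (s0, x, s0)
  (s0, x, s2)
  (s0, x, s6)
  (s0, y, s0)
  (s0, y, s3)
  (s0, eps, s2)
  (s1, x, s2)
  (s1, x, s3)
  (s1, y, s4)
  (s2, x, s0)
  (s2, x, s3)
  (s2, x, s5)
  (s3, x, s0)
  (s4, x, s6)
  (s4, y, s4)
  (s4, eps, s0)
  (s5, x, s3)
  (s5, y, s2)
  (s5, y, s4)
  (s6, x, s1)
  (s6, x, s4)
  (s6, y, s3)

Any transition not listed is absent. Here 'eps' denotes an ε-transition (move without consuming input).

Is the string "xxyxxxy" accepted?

Yes

Start: ε-closure({s0}) = {s0, s2}.
Read 'x': {s0, s2} → {s0, s2, s3, s5, s6}.
Read 'x': {s0, s2, s3, s5, s6} → {s0, s1, s2, s3, s4, s5, s6}.
Read 'y': {s0, s1, s2, s3, s4, s5, s6} → {s0, s2, s3, s4}.
Read 'x': {s0, s2, s3, s4} → {s0, s2, s3, s5, s6}.
Read 'x': {s0, s2, s3, s5, s6} → {s0, s1, s2, s3, s4, s5, s6}.
Read 'x': {s0, s1, s2, s3, s4, s5, s6} → {s0, s1, s2, s3, s4, s5, s6}.
Read 'y': {s0, s1, s2, s3, s4, s5, s6} → {s0, s2, s3, s4}.
The final set {s0, s2, s3, s4} contains the accepting states s2, s4.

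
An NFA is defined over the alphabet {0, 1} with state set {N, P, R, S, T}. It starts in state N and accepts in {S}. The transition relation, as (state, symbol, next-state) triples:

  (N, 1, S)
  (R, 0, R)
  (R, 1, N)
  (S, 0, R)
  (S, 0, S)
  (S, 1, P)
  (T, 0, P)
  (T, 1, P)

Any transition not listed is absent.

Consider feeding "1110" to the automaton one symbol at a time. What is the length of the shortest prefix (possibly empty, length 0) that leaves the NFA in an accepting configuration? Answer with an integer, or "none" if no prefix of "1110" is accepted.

1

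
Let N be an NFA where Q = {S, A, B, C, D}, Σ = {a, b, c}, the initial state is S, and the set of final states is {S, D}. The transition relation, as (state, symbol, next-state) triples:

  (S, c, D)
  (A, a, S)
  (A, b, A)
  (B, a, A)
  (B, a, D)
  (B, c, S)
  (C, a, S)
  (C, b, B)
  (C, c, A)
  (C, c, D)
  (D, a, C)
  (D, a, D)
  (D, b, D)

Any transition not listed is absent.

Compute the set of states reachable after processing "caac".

Start in {S}.
Read 'c': {S} → {D}.
Read 'a': {D} → {C, D}.
Read 'a': {C, D} → {S, C, D}.
Read 'c': {S, C, D} → {A, D}.

{A, D}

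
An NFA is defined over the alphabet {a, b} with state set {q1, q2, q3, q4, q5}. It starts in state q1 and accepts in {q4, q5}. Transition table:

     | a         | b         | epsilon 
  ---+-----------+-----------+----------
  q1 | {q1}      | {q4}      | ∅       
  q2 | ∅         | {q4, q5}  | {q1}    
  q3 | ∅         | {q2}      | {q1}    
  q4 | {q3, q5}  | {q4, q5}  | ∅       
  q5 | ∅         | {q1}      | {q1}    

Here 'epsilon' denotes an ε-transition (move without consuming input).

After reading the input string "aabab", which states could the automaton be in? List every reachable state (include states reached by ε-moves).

{q1, q2, q4}

Start in {q1}.
Read 'a': {q1} → {q1}.
Read 'a': {q1} → {q1}.
Read 'b': {q1} → {q4}.
Read 'a': {q4} → {q1, q3, q5}.
Read 'b': {q1, q3, q5} → {q1, q2, q4}.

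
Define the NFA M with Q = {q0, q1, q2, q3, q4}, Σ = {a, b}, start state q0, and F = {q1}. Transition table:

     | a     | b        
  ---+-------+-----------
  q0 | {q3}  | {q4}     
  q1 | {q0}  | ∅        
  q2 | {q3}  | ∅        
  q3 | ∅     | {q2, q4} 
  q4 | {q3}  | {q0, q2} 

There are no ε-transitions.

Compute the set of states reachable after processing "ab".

{q2, q4}

Start in {q0}.
Read 'a': q0→{q3}; now {q3}.
Read 'b': q3→{q2, q4}; now {q2, q4}.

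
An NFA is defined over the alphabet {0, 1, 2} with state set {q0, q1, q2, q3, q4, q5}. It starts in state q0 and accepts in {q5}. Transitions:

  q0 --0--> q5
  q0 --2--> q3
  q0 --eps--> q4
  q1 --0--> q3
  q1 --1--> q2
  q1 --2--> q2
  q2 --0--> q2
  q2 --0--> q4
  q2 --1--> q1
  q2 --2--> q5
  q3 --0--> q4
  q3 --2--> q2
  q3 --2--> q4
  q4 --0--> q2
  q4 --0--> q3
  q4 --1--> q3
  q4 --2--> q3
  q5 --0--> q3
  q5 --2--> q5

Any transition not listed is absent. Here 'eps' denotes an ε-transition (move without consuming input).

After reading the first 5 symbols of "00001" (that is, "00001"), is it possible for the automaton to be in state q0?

No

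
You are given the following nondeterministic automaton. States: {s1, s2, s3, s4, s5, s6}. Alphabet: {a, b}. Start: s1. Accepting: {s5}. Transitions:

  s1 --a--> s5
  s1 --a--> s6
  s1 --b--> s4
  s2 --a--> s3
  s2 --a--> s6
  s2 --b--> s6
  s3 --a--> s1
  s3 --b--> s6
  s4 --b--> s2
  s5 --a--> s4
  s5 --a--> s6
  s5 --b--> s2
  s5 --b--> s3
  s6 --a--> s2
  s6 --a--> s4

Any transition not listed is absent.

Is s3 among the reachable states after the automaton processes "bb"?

Start in {s1}.
Read 'b': s1→{s4}; now {s4}.
Read 'b': s4→{s2}; now {s2}.
State s3 is not in {s2}.

No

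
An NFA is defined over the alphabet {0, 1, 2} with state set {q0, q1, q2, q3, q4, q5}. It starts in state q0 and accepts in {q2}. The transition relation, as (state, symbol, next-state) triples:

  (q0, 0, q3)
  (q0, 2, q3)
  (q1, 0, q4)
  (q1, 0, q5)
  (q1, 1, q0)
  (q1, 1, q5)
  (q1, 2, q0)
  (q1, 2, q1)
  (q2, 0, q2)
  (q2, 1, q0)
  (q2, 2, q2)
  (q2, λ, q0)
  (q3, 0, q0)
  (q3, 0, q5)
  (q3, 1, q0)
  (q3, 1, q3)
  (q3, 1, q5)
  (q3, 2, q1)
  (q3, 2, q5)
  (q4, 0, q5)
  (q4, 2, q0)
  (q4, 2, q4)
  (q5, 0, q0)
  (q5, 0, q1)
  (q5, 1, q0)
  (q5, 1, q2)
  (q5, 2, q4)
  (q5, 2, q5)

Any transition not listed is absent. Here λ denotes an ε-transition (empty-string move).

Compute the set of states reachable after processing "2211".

Start in {q0}.
Read '2': {q0} → {q3}.
Read '2': {q3} → {q1, q5}.
Read '1': {q1, q5} → {q0, q2, q5}.
Read '1': {q0, q2, q5} → {q0, q2}.

{q0, q2}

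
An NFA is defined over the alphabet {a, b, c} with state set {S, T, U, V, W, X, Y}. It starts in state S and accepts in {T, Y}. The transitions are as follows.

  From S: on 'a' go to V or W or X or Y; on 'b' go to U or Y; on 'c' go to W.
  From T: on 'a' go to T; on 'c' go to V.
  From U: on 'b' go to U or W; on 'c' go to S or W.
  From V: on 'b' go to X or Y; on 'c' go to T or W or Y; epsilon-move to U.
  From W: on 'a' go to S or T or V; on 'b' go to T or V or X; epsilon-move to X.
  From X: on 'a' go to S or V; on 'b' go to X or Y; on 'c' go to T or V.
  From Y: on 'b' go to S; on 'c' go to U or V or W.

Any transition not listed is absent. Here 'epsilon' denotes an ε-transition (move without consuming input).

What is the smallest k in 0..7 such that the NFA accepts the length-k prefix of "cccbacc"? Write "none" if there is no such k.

Start in {S}.
Read 'c': S→{W}; union {W}; ε-closure = {W, X}.
Read 'c': W→∅, X→{T, V}; union {T, V}; ε-closure = {T, U, V}.
None of the earlier sets intersect F, but {T, U, V} does.

2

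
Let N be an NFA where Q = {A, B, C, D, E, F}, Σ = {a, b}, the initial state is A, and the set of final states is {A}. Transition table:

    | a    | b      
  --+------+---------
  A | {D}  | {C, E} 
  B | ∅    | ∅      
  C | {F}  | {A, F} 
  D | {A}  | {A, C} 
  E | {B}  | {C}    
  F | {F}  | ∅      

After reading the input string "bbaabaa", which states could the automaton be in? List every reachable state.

Start in {A}.
Read 'b': A→{C, E}; now {C, E}.
Read 'b': C→{A, F}, E→{C}; now {A, C, F}.
Read 'a': A→{D}, C→{F}, F→{F}; now {D, F}.
Read 'a': D→{A}, F→{F}; now {A, F}.
Read 'b': A→{C, E}, F→∅; now {C, E}.
Read 'a': C→{F}, E→{B}; now {B, F}.
Read 'a': B→∅, F→{F}; now {F}.

{F}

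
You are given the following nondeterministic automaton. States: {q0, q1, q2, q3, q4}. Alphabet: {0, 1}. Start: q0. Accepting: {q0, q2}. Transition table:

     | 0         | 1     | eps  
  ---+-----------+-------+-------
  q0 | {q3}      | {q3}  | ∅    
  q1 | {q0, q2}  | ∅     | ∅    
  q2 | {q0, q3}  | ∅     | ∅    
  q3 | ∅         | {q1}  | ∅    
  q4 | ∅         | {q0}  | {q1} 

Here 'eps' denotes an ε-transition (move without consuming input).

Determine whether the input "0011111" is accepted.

No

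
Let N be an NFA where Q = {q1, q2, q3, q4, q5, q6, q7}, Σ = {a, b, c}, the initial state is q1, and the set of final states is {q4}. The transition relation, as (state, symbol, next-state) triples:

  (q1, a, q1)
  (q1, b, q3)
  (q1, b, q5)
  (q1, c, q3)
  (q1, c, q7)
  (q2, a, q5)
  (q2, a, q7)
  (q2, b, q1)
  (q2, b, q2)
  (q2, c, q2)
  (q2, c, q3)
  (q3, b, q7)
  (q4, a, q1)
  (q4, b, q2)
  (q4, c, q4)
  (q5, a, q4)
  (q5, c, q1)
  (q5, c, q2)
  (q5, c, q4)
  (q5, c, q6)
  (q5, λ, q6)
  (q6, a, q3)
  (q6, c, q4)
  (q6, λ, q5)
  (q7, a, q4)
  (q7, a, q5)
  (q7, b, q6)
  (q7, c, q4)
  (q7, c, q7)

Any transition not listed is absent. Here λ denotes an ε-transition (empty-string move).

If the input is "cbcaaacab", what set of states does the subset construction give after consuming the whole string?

Start in {q1}.
Read 'c': {q1} → {q3, q7}.
Read 'b': {q3, q7} → {q5, q6, q7}.
Read 'c': {q5, q6, q7} → {q1, q2, q4, q5, q6, q7}.
Read 'a': {q1, q2, q4, q5, q6, q7} → {q1, q3, q4, q5, q6, q7}.
Read 'a': {q1, q3, q4, q5, q6, q7} → {q1, q3, q4, q5, q6}.
Read 'a': {q1, q3, q4, q5, q6} → {q1, q3, q4}.
Read 'c': {q1, q3, q4} → {q3, q4, q7}.
Read 'a': {q3, q4, q7} → {q1, q4, q5, q6}.
Read 'b': {q1, q4, q5, q6} → {q2, q3, q5, q6}.

{q2, q3, q5, q6}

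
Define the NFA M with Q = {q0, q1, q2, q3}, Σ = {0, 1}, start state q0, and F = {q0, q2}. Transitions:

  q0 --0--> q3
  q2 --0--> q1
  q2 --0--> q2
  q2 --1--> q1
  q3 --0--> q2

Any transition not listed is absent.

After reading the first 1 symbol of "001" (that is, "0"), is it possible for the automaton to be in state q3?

Start in {q0}.
Read '0': q0→{q3}; now {q3}.
State q3 is in {q3}.

Yes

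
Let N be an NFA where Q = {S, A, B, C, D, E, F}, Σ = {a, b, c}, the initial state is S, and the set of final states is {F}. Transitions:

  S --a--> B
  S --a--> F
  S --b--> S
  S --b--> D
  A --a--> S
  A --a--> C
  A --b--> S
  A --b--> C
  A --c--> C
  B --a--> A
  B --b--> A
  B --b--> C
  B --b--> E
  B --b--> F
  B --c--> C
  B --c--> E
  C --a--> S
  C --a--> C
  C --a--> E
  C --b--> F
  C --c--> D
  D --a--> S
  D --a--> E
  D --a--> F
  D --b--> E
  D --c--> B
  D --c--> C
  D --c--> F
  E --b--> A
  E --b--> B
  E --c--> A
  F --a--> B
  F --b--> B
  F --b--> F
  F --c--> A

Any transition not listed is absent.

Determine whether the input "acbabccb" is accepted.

Yes

Start in {S}.
Read 'a': S→{B, F}; now {B, F}.
Read 'c': B→{C, E}, F→{A}; now {A, C, E}.
Read 'b': A→{S, C}, C→{F}, E→{A, B}; now {S, A, B, C, F}.
Read 'a': S→{B, F}, A→{S, C}, B→{A}, C→{S, C, E}, F→{B}; now {S, A, B, C, E, F}.
Read 'b': S→{S, D}, A→{S, C}, B→{A, C, E, F}, C→{F}, E→{A, B}, F→{B, F}; now {S, A, B, C, D, E, F}.
Read 'c': S→∅, A→{C}, B→{C, E}, C→{D}, D→{B, C, F}, E→{A}, F→{A}; now {A, B, C, D, E, F}.
Read 'c': A→{C}, B→{C, E}, C→{D}, D→{B, C, F}, E→{A}, F→{A}; now {A, B, C, D, E, F}.
Read 'b': A→{S, C}, B→{A, C, E, F}, C→{F}, D→{E}, E→{A, B}, F→{B, F}; now {S, A, B, C, E, F}.
The final set {S, A, B, C, E, F} contains the accepting state F.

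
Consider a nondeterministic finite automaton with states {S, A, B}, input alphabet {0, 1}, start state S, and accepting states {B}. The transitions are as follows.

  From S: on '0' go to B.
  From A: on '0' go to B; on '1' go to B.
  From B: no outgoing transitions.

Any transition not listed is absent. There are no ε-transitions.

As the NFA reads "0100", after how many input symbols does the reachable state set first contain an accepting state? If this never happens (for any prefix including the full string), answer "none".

1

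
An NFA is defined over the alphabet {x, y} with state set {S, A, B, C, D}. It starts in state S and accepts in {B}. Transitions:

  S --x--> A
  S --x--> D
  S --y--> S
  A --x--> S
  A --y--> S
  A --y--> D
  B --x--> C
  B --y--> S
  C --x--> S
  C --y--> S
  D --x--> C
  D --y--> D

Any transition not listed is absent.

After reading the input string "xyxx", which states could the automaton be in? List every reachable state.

{S, C}

Start in {S}.
Read 'x': S→{A, D}; now {A, D}.
Read 'y': A→{S, D}, D→{D}; now {S, D}.
Read 'x': S→{A, D}, D→{C}; now {A, C, D}.
Read 'x': A→{S}, C→{S}, D→{C}; now {S, C}.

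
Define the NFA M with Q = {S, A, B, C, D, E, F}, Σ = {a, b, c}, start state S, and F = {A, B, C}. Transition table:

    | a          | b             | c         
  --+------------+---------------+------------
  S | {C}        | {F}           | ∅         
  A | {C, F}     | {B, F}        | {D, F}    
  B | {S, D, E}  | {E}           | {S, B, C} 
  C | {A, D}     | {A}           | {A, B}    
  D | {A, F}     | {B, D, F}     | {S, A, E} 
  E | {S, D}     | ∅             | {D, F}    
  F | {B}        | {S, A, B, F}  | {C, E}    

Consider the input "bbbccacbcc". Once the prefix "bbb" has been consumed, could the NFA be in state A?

Yes

Start in {S}.
Read 'b': S→{F}; now {F}.
Read 'b': F→{S, A, B, F}; now {S, A, B, F}.
Read 'b': S→{F}, A→{B, F}, B→{E}, F→{S, A, B, F}; now {S, A, B, E, F}.
State A is in {S, A, B, E, F}.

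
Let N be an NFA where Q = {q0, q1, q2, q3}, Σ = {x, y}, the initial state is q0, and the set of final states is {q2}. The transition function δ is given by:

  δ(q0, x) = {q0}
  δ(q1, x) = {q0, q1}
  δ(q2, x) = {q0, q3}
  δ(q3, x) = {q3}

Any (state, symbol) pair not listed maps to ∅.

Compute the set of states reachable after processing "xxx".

{q0}

Start in {q0}.
Read 'x': {q0} → {q0}.
Read 'x': {q0} → {q0}.
Read 'x': {q0} → {q0}.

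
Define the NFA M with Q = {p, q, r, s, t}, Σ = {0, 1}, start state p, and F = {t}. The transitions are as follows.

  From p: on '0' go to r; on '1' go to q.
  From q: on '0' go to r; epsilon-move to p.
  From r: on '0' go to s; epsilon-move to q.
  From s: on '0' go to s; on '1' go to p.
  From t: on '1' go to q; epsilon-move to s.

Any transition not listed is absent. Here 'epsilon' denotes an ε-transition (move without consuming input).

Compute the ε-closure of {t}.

{s, t}

Begin with {t}.
ε-move t → s; add s.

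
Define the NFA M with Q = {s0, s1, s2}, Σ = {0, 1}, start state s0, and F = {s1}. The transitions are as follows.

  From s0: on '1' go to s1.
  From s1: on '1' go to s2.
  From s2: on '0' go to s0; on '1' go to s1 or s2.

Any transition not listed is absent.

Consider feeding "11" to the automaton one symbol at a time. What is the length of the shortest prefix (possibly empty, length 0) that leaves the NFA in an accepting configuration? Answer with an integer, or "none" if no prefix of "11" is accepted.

1

Start in {s0}.
Read '1': s0→{s1}; now {s1}.
None of the earlier sets intersect F, but {s1} does.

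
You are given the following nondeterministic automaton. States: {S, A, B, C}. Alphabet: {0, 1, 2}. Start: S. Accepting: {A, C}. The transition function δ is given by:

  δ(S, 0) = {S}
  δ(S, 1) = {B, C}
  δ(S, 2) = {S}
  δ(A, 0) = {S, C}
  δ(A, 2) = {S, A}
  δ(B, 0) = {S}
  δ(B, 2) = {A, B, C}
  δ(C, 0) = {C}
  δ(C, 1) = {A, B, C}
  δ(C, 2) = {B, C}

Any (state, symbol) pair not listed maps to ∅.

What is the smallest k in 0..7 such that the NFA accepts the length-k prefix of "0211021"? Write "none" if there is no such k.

3

Start in {S}.
Read '0': {S} → {S}.
Read '2': {S} → {S}.
Read '1': {S} → {B, C}.
None of the earlier sets intersect F, but {B, C} does.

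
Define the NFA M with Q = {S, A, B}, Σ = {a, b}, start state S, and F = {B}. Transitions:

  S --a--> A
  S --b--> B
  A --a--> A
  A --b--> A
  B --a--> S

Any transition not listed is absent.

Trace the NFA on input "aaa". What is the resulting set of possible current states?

{A}

Start in {S}.
Read 'a': S→{A}; now {A}.
Read 'a': A→{A}; now {A}.
Read 'a': A→{A}; now {A}.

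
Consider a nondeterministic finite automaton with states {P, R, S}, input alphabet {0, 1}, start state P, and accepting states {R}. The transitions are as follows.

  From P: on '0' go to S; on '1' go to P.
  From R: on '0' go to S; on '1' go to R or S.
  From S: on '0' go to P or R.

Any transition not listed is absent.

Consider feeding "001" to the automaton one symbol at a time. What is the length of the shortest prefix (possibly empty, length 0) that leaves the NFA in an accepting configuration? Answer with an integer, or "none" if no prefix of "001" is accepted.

2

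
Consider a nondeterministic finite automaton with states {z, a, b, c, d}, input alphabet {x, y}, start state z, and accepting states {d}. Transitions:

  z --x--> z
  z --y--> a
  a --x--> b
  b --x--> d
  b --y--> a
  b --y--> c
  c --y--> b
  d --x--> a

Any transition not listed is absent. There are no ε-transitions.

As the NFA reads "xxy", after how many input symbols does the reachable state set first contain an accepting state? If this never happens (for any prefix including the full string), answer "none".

Start in {z}.
Read 'x': z→{z}; now {z}.
Read 'x': z→{z}; now {z}.
Read 'y': z→{a}; now {a}.
No reachable set along the way intersects F.

none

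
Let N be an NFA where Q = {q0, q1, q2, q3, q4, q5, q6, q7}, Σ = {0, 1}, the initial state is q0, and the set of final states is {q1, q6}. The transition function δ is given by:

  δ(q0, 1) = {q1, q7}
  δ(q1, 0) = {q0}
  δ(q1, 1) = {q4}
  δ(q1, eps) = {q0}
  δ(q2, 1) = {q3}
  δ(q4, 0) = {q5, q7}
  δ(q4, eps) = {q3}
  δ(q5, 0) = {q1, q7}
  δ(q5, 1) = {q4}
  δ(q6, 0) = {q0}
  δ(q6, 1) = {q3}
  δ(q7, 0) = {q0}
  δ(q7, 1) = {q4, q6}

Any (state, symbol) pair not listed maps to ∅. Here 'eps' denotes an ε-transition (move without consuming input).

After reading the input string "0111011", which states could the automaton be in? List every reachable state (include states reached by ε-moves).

∅

Start in {q0}.
Read '0': q0→∅; now ∅.
The set is empty and remains empty for the remaining 6 symbols.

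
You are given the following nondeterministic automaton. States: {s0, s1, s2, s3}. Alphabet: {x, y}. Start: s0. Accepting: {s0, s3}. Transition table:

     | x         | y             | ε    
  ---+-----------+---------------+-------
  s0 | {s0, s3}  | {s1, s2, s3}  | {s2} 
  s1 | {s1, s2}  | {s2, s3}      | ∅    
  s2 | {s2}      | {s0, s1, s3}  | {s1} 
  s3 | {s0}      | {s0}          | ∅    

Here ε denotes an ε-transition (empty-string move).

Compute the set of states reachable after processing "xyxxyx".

{s0, s1, s2, s3}

Start: ε-closure({s0}) = {s0, s1, s2}.
Read 'x': {s0, s1, s2} → {s0, s1, s2, s3}.
Read 'y': {s0, s1, s2, s3} → {s0, s1, s2, s3}.
Read 'x': {s0, s1, s2, s3} → {s0, s1, s2, s3}.
Read 'x': {s0, s1, s2, s3} → {s0, s1, s2, s3}.
Read 'y': {s0, s1, s2, s3} → {s0, s1, s2, s3}.
Read 'x': {s0, s1, s2, s3} → {s0, s1, s2, s3}.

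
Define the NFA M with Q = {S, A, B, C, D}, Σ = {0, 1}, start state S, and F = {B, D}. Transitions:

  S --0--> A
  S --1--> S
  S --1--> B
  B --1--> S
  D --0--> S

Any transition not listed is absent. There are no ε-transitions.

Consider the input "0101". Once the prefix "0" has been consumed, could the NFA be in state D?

No

Start in {S}.
Read '0': S→{A}; now {A}.
State D is not in {A}.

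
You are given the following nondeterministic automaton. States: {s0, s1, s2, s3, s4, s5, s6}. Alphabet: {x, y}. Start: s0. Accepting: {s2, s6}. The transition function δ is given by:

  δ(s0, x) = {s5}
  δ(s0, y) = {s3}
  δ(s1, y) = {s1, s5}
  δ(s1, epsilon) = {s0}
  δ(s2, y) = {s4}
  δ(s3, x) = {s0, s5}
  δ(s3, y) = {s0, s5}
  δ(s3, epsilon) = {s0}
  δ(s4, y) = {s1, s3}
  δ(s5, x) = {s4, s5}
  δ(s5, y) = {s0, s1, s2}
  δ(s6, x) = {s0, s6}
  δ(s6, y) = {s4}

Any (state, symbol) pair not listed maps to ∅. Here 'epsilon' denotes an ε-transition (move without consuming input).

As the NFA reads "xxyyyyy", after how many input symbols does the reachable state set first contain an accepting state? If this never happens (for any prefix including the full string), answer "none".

Start in {s0}.
Read 'x': {s0} → {s5}.
Read 'x': {s5} → {s4, s5}.
Read 'y': {s4, s5} → {s0, s1, s2, s3}.
None of the earlier sets intersect F, but {s0, s1, s2, s3} does.

3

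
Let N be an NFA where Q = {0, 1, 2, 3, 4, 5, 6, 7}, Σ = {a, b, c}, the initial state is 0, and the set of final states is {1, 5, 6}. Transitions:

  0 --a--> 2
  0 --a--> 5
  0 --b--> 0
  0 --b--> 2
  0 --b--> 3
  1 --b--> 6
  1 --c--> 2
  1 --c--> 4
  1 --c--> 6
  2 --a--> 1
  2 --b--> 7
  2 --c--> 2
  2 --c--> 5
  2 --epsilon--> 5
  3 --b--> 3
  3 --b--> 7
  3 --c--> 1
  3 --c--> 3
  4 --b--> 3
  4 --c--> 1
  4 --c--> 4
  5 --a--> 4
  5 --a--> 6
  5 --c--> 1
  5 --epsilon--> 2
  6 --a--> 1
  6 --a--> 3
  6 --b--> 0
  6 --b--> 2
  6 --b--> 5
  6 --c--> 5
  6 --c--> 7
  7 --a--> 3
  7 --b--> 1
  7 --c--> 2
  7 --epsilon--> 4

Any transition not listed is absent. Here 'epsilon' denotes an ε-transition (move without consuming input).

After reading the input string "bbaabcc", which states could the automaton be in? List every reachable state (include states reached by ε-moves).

{1, 2, 3, 4, 5, 6}

Start in {0}.
Read 'b': {0} → {0, 2, 3, 5}.
Read 'b': {0, 2, 3, 5} → {0, 2, 3, 4, 5, 7}.
Read 'a': {0, 2, 3, 4, 5, 7} → {1, 2, 3, 4, 5, 6}.
Read 'a': {1, 2, 3, 4, 5, 6} → {1, 3, 4, 6}.
Read 'b': {1, 3, 4, 6} → {0, 2, 3, 4, 5, 6, 7}.
Read 'c': {0, 2, 3, 4, 5, 6, 7} → {1, 2, 3, 4, 5, 7}.
Read 'c': {1, 2, 3, 4, 5, 7} → {1, 2, 3, 4, 5, 6}.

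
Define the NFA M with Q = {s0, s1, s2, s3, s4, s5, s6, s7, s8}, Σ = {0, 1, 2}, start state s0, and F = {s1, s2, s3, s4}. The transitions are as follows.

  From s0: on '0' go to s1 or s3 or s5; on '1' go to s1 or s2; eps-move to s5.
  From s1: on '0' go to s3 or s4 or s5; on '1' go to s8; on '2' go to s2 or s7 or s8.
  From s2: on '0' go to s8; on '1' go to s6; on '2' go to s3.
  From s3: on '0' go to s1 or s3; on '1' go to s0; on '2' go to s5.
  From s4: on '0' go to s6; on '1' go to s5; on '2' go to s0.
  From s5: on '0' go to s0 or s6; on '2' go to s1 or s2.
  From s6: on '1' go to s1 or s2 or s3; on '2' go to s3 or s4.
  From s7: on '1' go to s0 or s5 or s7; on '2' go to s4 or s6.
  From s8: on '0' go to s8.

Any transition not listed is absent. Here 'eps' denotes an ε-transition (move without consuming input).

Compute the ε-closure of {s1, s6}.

{s1, s6}

Begin with {s1, s6}.
No ε-moves leave this set, so the closure equals the set itself.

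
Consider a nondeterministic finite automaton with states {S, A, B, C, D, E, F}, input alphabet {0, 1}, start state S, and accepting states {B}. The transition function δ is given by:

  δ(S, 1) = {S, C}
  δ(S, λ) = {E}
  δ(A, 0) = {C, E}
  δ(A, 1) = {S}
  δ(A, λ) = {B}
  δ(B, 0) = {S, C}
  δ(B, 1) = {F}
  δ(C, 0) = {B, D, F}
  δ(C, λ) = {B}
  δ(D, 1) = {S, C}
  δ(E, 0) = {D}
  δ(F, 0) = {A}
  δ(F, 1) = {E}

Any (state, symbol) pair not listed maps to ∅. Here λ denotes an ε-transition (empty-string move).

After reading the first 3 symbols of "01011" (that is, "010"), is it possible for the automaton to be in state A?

Start: ε-closure({S}) = {S, E}.
Read '0': S→∅, E→{D}; now {D}.
Read '1': D→{S, C}; union {S, C}; ε-closure = {S, B, C, E}.
Read '0': S→∅, B→{S, C}, C→{B, D, F}, E→{D}; union {S, B, C, D, F}; ε-closure = {S, B, C, D, E, F}.
State A is not in {S, B, C, D, E, F}.

No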